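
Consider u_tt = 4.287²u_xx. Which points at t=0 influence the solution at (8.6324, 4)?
Domain of dependence: [-8.5156, 25.7804]. Signals travel at speed 4.287, so data within |x - 8.6324| ≤ 4.287·4 = 17.148 can reach the point.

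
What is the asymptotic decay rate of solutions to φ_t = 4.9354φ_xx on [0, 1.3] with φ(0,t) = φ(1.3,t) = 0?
Eigenvalues: λₙ = 4.9354n²π²/1.3².
First three modes:
  n=1: λ₁ = 4.9354π²/1.3² ≈ 28.823
  n=2: λ₂ = 19.7416π²/1.3² ≈ 115.291 (4× faster decay)
  n=3: λ₃ = 44.4186π²/1.3² ≈ 259.405 (9× faster decay)
As t → ∞, higher modes decay exponentially faster. The n=1 mode dominates: φ ~ c₁ sin(πx/1.3) e^{-λ₁t}.
Decay rate: λ₁ = 4.9354π²/1.3² ≈ 28.823.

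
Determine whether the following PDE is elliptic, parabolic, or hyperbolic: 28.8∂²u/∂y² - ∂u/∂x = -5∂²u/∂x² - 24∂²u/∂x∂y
Rewriting in standard form: 5∂²u/∂x² + 24∂²u/∂x∂y + 28.8∂²u/∂y² - ∂u/∂x = 0. Coefficients: A = 5, B = 24, C = 28.8. B² - 4AC = 0, which is zero, so the equation is parabolic.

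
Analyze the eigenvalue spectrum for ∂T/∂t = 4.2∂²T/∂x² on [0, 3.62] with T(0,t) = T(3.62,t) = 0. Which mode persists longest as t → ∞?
Eigenvalues: λₙ = 4.2n²π²/3.62².
First three modes:
  n=1: λ₁ = 4.2π²/3.62² ≈ 3.163
  n=2: λ₂ = 16.8π²/3.62² ≈ 12.653 (4× faster decay)
  n=3: λ₃ = 37.8π²/3.62² ≈ 28.469 (9× faster decay)
As t → ∞, higher modes decay exponentially faster. The n=1 mode dominates: T ~ c₁ sin(πx/3.62) e^{-λ₁t}.
Decay rate: λ₁ = 4.2π²/3.62² ≈ 3.163.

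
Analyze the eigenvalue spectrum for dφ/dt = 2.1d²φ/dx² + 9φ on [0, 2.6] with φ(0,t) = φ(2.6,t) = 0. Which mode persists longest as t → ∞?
Eigenvalues: λₙ = 2.1n²π²/2.6² - 9.
First three modes:
  n=1: λ₁ = 2.1π²/2.6² - 9 ≈ -5.934
  n=2: λ₂ = 8.4π²/2.6² - 9 ≈ 3.264
  n=3: λ₃ = 18.9π²/2.6² - 9 ≈ 18.594
Since 2.1π²/2.6² ≈ 3.066 < 9, λ₁ < 0.
The n=1 mode grows fastest (−λₙ is largest for n=1) → dominates.
Asymptotic: φ ~ c₁ sin(πx/2.6) e^{5.934t} (exponential growth at rate −λ₁ ≈ 5.934).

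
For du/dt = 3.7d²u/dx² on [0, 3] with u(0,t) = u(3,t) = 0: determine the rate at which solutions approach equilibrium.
Eigenvalues: λₙ = 3.7n²π²/3².
First three modes:
  n=1: λ₁ = 3.7π²/3² ≈ 4.058
  n=2: λ₂ = 14.8π²/3² ≈ 16.23 (4× faster decay)
  n=3: λ₃ = 33.3π²/3² ≈ 36.518 (9× faster decay)
As t → ∞, higher modes decay exponentially faster. The n=1 mode dominates: u ~ c₁ sin(πx/3) e^{-λ₁t}.
Decay rate: λ₁ = 3.7π²/3² ≈ 4.058.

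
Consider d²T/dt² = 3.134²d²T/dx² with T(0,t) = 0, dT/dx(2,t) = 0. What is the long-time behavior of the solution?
As t → ∞, T oscillates (no decay). Energy is conserved; the solution oscillates indefinitely as standing waves.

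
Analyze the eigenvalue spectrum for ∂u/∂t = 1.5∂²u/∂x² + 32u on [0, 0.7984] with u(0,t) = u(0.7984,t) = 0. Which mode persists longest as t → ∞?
Eigenvalues: λₙ = 1.5n²π²/0.7984² - 32.
First three modes:
  n=1: λ₁ = 1.5π²/0.7984² - 32 ≈ -8.775
  n=2: λ₂ = 6π²/0.7984² - 32 ≈ 60.899
  n=3: λ₃ = 13.5π²/0.7984² - 32 ≈ 177.022
Since 1.5π²/0.7984² ≈ 23.225 < 32, λ₁ < 0.
The n=1 mode grows fastest (−λₙ is largest for n=1) → dominates.
Asymptotic: u ~ c₁ sin(πx/0.7984) e^{8.775t} (exponential growth at rate −λ₁ ≈ 8.775).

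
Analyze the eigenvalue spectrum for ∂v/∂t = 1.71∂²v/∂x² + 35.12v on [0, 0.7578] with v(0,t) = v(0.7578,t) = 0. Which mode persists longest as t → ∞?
Eigenvalues: λₙ = 1.71n²π²/0.7578² - 35.12.
First three modes:
  n=1: λ₁ = 1.71π²/0.7578² - 35.12 ≈ -5.731
  n=2: λ₂ = 6.84π²/0.7578² - 35.12 ≈ 82.436
  n=3: λ₃ = 15.39π²/0.7578² - 35.12 ≈ 229.382
Since 1.71π²/0.7578² ≈ 29.389 < 35.12, λ₁ < 0.
The n=1 mode grows fastest (−λₙ is largest for n=1) → dominates.
Asymptotic: v ~ c₁ sin(πx/0.7578) e^{5.731t} (exponential growth at rate −λ₁ ≈ 5.731).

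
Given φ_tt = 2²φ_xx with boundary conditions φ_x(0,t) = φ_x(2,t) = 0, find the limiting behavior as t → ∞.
φ oscillates about a mean that drifts linearly in t (generically unbounded; no decay). There is no damping, so the nonconstant modes persist as standing waves (energy conserved, no decay). But with Neumann conditions at both ends the constant mode has eigenvalue 0: the spatial mean M(t) of φ satisfies M'' = 0, so M(t) = M(0) + M'(0)·t. Unless the initial velocity has zero mean (∫φ_t(x,0)dx = 0), the solution grows linearly in t (unbounded, though not exponentially); if it does have zero mean, the solution stays bounded and simply oscillates.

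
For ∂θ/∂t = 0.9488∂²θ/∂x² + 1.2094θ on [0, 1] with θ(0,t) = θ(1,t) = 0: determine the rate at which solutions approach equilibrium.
Eigenvalues: λₙ = 0.9488n²π²/1² - 1.2094.
First three modes:
  n=1: λ₁ = 0.9488π² - 1.2094 ≈ 8.155
  n=2: λ₂ = 3.7952π² - 1.2094 ≈ 36.248
  n=3: λ₃ = 8.5392π² - 1.2094 ≈ 83.069
Since 0.9488π² ≈ 9.364 > 1.2094, all λₙ > 0.
The n=1 mode decays slowest → dominates as t → ∞.
Asymptotic: θ ~ c₁ sin(πx/1) e^{-λ₁t} with decay rate λ₁ ≈ 8.155.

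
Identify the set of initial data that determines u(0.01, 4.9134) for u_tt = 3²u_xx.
Domain of dependence: [-14.7302, 14.7502]. Signals travel at speed 3, so data within |x - 0.01| ≤ 3·4.9134 = 14.7402 can reach the point.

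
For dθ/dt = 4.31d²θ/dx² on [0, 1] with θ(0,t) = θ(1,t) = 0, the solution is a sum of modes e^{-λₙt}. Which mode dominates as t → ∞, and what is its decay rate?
Eigenvalues: λₙ = 4.31n²π².
First three modes:
  n=1: λ₁ = 4.31π² ≈ 42.538
  n=2: λ₂ = 17.24π² ≈ 170.152 (4× faster decay)
  n=3: λ₃ = 38.79π² ≈ 382.842 (9× faster decay)
As t → ∞, higher modes decay exponentially faster. The n=1 mode dominates: θ ~ c₁ sin(πx) e^{-λ₁t}.
Decay rate: λ₁ = 4.31π² ≈ 42.538.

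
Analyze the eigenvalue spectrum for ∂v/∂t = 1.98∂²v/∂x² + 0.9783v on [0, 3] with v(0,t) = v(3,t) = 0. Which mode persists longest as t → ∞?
Eigenvalues: λₙ = 1.98n²π²/3² - 0.9783.
First three modes:
  n=1: λ₁ = 1.98π²/3² - 0.9783 ≈ 1.193
  n=2: λ₂ = 7.92π²/3² - 0.9783 ≈ 7.707
  n=3: λ₃ = 17.82π²/3² - 0.9783 ≈ 18.564
Since 1.98π²/3² ≈ 2.171 > 0.9783, all λₙ > 0.
The n=1 mode decays slowest → dominates as t → ∞.
Asymptotic: v ~ c₁ sin(πx/3) e^{-λ₁t} with decay rate λ₁ ≈ 1.193.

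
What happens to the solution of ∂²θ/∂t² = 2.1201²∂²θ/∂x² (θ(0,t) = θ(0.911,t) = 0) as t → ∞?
θ oscillates (no decay). Energy is conserved; the solution oscillates indefinitely as standing waves.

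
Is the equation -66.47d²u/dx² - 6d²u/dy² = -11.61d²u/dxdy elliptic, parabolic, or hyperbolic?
Rewriting in standard form: -66.47d²u/dx² + 11.61d²u/dxdy - 6d²u/dy² = 0. Computing B² - 4AC with A = -66.47, B = 11.61, C = -6: discriminant = -1460.4879 (negative). Answer: elliptic.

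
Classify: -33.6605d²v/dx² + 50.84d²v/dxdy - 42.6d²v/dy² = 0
Elliptic (discriminant = -3151.0436).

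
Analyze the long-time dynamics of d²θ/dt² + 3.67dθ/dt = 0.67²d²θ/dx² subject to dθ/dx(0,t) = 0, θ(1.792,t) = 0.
Long-time behavior: θ → 0. Damping (γ=3.67) dissipates energy; oscillations decay exponentially.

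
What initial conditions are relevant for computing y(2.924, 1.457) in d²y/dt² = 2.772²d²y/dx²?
Domain of dependence: [-1.114804, 6.962804]. Signals travel at speed 2.772, so data within |x - 2.924| ≤ 2.772·1.457 = 4.038804 can reach the point.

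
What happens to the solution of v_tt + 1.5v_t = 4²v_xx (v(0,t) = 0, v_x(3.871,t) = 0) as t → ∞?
v → 0. Damping (γ=1.5) dissipates energy; oscillations decay exponentially.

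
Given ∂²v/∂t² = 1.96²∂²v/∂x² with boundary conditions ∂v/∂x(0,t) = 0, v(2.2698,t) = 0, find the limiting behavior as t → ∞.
v oscillates (no decay). Energy is conserved; the solution oscillates indefinitely as standing waves.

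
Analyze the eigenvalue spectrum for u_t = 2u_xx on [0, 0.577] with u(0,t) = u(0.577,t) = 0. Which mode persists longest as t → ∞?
Eigenvalues: λₙ = 2n²π²/0.577².
First three modes:
  n=1: λ₁ = 2π²/0.577² ≈ 59.29
  n=2: λ₂ = 8π²/0.577² ≈ 237.158 (4× faster decay)
  n=3: λ₃ = 18π²/0.577² ≈ 533.606 (9× faster decay)
As t → ∞, higher modes decay exponentially faster. The n=1 mode dominates: u ~ c₁ sin(πx/0.577) e^{-λ₁t}.
Decay rate: λ₁ = 2π²/0.577² ≈ 59.29.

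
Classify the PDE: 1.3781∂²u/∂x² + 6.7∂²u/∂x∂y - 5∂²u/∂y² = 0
A = 1.3781, B = 6.7, C = -5. Discriminant B² - 4AC = 72.452. Since 72.452 > 0, hyperbolic.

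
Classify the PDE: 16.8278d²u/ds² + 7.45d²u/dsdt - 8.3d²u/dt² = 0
A = 16.8278, B = 7.45, C = -8.3. Discriminant B² - 4AC = 614.18546. Since 614.18546 > 0, hyperbolic.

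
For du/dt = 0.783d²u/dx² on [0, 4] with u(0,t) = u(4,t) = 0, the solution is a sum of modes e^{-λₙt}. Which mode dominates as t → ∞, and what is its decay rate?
Eigenvalues: λₙ = 0.783n²π²/4².
First three modes:
  n=1: λ₁ = 0.783π²/4² ≈ 0.483
  n=2: λ₂ = 3.132π²/4² ≈ 1.932 (4× faster decay)
  n=3: λ₃ = 7.047π²/4² ≈ 4.347 (9× faster decay)
As t → ∞, higher modes decay exponentially faster. The n=1 mode dominates: u ~ c₁ sin(πx/4) e^{-λ₁t}.
Decay rate: λ₁ = 0.783π²/4² ≈ 0.483.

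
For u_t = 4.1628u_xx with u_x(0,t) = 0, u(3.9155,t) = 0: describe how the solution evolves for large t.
u → 0. Heat escapes through the Dirichlet boundary.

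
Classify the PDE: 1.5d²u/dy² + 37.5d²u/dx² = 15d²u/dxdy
Rewriting in standard form: 37.5d²u/dx² - 15d²u/dxdy + 1.5d²u/dy² = 0. A = 37.5, B = -15, C = 1.5. Discriminant B² - 4AC = 0. Since 0 = 0, parabolic.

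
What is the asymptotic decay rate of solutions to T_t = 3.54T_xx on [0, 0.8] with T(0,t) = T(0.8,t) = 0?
Eigenvalues: λₙ = 3.54n²π²/0.8².
First three modes:
  n=1: λ₁ = 3.54π²/0.8² ≈ 54.591
  n=2: λ₂ = 14.16π²/0.8² ≈ 218.365 (4× faster decay)
  n=3: λ₃ = 31.86π²/0.8² ≈ 491.321 (9× faster decay)
As t → ∞, higher modes decay exponentially faster. The n=1 mode dominates: T ~ c₁ sin(πx/0.8) e^{-λ₁t}.
Decay rate: λ₁ = 3.54π²/0.8² ≈ 54.591.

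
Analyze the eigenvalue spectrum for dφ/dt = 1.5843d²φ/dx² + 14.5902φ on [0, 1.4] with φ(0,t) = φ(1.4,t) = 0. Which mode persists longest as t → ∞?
Eigenvalues: λₙ = 1.5843n²π²/1.4² - 14.5902.
First three modes:
  n=1: λ₁ = 1.5843π²/1.4² - 14.5902 ≈ -6.612
  n=2: λ₂ = 6.3372π²/1.4² - 14.5902 ≈ 17.321
  n=3: λ₃ = 14.2587π²/1.4² - 14.5902 ≈ 57.21
Since 1.5843π²/1.4² ≈ 7.978 < 14.5902, λ₁ < 0.
The n=1 mode grows fastest (−λₙ is largest for n=1) → dominates.
Asymptotic: φ ~ c₁ sin(πx/1.4) e^{6.612t} (exponential growth at rate −λ₁ ≈ 6.612).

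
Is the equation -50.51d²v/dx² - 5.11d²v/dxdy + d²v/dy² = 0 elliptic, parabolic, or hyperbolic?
Computing B² - 4AC with A = -50.51, B = -5.11, C = 1: discriminant = 228.1521 (positive). Answer: hyperbolic.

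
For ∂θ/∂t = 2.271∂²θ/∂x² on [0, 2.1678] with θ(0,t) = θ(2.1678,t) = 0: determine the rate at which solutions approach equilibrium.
Eigenvalues: λₙ = 2.271n²π²/2.1678².
First three modes:
  n=1: λ₁ = 2.271π²/2.1678² ≈ 4.77
  n=2: λ₂ = 9.084π²/2.1678² ≈ 19.078 (4× faster decay)
  n=3: λ₃ = 20.439π²/2.1678² ≈ 42.926 (9× faster decay)
As t → ∞, higher modes decay exponentially faster. The n=1 mode dominates: θ ~ c₁ sin(πx/2.1678) e^{-λ₁t}.
Decay rate: λ₁ = 2.271π²/2.1678² ≈ 4.77.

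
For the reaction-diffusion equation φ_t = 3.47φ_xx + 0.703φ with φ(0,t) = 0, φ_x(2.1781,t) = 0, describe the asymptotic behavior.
φ → 0. Diffusion dominates reaction (r=0.703 < κπ²/(4L²)≈1.8); solution decays.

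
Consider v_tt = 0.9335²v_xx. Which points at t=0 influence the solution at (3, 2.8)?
Domain of dependence: [0.3862, 5.6138]. Signals travel at speed 0.9335, so data within |x - 3| ≤ 0.9335·2.8 = 2.6138 can reach the point.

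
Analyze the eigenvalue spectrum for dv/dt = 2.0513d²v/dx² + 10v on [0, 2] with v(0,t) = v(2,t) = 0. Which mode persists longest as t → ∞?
Eigenvalues: λₙ = 2.0513n²π²/2² - 10.
First three modes:
  n=1: λ₁ = 2.0513π²/2² - 10 ≈ -4.939
  n=2: λ₂ = 8.2052π²/2² - 10 ≈ 10.246
  n=3: λ₃ = 18.4617π²/2² - 10 ≈ 35.552
Since 2.0513π²/2² ≈ 5.061 < 10, λ₁ < 0.
The n=1 mode grows fastest (−λₙ is largest for n=1) → dominates.
Asymptotic: v ~ c₁ sin(πx/2) e^{4.939t} (exponential growth at rate −λ₁ ≈ 4.939).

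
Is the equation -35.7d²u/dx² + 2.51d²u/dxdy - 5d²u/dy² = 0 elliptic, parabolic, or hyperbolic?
Computing B² - 4AC with A = -35.7, B = 2.51, C = -5: discriminant = -707.6999 (negative). Answer: elliptic.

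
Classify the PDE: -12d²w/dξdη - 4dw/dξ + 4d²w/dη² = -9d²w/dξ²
Rewriting in standard form: 9d²w/dξ² - 12d²w/dξdη + 4d²w/dη² - 4dw/dξ = 0. A = 9, B = -12, C = 4. Discriminant B² - 4AC = 0. Since 0 = 0, parabolic.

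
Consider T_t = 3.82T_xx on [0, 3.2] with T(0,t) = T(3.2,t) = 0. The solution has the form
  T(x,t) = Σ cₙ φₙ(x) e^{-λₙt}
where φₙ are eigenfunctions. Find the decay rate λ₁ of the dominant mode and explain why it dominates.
Eigenvalues: λₙ = 3.82n²π²/3.2².
First three modes:
  n=1: λ₁ = 3.82π²/3.2² ≈ 3.682
  n=2: λ₂ = 15.28π²/3.2² ≈ 14.727 (4× faster decay)
  n=3: λ₃ = 34.38π²/3.2² ≈ 33.136 (9× faster decay)
As t → ∞, higher modes decay exponentially faster. The n=1 mode dominates: T ~ c₁ sin(πx/3.2) e^{-λ₁t}.
Decay rate: λ₁ = 3.82π²/3.2² ≈ 3.682.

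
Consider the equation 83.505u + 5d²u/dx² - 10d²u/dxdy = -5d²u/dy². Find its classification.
Rewriting in standard form: 5d²u/dx² - 10d²u/dxdy + 5d²u/dy² + 83.505u = 0. Parabolic. (A = 5, B = -10, C = 5 gives B² - 4AC = 0.)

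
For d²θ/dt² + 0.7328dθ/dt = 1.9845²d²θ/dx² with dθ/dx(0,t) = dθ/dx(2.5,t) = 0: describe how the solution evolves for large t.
θ → constant (steady state). Damping (γ=0.7328) dissipates the nonconstant modes; with Neumann BCs the spatial average obeys M''+γM'=0 and tends to a finite limit.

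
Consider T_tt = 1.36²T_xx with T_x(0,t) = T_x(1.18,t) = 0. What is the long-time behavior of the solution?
As t → ∞, T oscillates about a mean that drifts linearly in t (generically unbounded; no decay). There is no damping, so the nonconstant modes persist as standing waves (energy conserved, no decay). But with Neumann conditions at both ends the constant mode has eigenvalue 0: the spatial mean M(t) of T satisfies M'' = 0, so M(t) = M(0) + M'(0)·t. Unless the initial velocity has zero mean (∫T_t(x,0)dx = 0), the solution grows linearly in t (unbounded, though not exponentially); if it does have zero mean, the solution stays bounded and simply oscillates.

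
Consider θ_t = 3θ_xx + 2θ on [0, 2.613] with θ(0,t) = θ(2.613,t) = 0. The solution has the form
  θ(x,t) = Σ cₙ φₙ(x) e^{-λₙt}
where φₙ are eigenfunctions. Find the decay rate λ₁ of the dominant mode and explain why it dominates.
Eigenvalues: λₙ = 3n²π²/2.613² - 2.
First three modes:
  n=1: λ₁ = 3π²/2.613² - 2 ≈ 2.337
  n=2: λ₂ = 12π²/2.613² - 2 ≈ 15.346
  n=3: λ₃ = 27π²/2.613² - 2 ≈ 37.029
Since 3π²/2.613² ≈ 4.337 > 2, all λₙ > 0.
The n=1 mode decays slowest → dominates as t → ∞.
Asymptotic: θ ~ c₁ sin(πx/2.613) e^{-λ₁t} with decay rate λ₁ ≈ 2.337.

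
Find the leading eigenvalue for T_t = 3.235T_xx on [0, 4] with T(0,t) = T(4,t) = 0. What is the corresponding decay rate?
Eigenvalues: λₙ = 3.235n²π²/4².
First three modes:
  n=1: λ₁ = 3.235π²/4² ≈ 1.996
  n=2: λ₂ = 12.94π²/4² ≈ 7.982 (4× faster decay)
  n=3: λ₃ = 29.115π²/4² ≈ 17.96 (9× faster decay)
As t → ∞, higher modes decay exponentially faster. The n=1 mode dominates: T ~ c₁ sin(πx/4) e^{-λ₁t}.
Decay rate: λ₁ = 3.235π²/4² ≈ 1.996.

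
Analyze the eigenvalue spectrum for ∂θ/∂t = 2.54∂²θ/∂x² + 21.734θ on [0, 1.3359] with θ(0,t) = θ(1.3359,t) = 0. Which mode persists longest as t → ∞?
Eigenvalues: λₙ = 2.54n²π²/1.3359² - 21.734.
First three modes:
  n=1: λ₁ = 2.54π²/1.3359² - 21.734 ≈ -7.687
  n=2: λ₂ = 10.16π²/1.3359² - 21.734 ≈ 34.454
  n=3: λ₃ = 22.86π²/1.3359² - 21.734 ≈ 104.69
Since 2.54π²/1.3359² ≈ 14.047 < 21.734, λ₁ < 0.
The n=1 mode grows fastest (−λₙ is largest for n=1) → dominates.
Asymptotic: θ ~ c₁ sin(πx/1.3359) e^{7.687t} (exponential growth at rate −λ₁ ≈ 7.687).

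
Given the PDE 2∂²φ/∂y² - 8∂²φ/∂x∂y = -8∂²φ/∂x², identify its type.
Rewriting in standard form: 8∂²φ/∂x² - 8∂²φ/∂x∂y + 2∂²φ/∂y² = 0. The second-order coefficients are A = 8, B = -8, C = 2. Since B² - 4AC = 0 = 0, this is a parabolic PDE.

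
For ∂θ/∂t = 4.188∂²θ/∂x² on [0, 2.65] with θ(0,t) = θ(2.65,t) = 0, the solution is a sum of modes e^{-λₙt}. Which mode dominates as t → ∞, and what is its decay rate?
Eigenvalues: λₙ = 4.188n²π²/2.65².
First three modes:
  n=1: λ₁ = 4.188π²/2.65² ≈ 5.886
  n=2: λ₂ = 16.752π²/2.65² ≈ 23.544 (4× faster decay)
  n=3: λ₃ = 37.692π²/2.65² ≈ 52.973 (9× faster decay)
As t → ∞, higher modes decay exponentially faster. The n=1 mode dominates: θ ~ c₁ sin(πx/2.65) e^{-λ₁t}.
Decay rate: λ₁ = 4.188π²/2.65² ≈ 5.886.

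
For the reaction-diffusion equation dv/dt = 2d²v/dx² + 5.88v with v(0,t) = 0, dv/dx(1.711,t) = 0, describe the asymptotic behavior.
v grows unboundedly. Reaction dominates diffusion (r=5.88 > κπ²/(4L²)≈1.69); solution grows exponentially.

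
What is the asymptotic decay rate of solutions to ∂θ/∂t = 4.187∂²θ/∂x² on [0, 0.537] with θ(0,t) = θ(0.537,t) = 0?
Eigenvalues: λₙ = 4.187n²π²/0.537².
First three modes:
  n=1: λ₁ = 4.187π²/0.537² ≈ 143.303
  n=2: λ₂ = 16.748π²/0.537² ≈ 573.21 (4× faster decay)
  n=3: λ₃ = 37.683π²/0.537² ≈ 1289.724 (9× faster decay)
As t → ∞, higher modes decay exponentially faster. The n=1 mode dominates: θ ~ c₁ sin(πx/0.537) e^{-λ₁t}.
Decay rate: λ₁ = 4.187π²/0.537² ≈ 143.303.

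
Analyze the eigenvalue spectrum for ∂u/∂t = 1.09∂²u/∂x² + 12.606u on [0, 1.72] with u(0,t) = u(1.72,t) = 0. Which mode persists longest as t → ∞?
Eigenvalues: λₙ = 1.09n²π²/1.72² - 12.606.
First three modes:
  n=1: λ₁ = 1.09π²/1.72² - 12.606 ≈ -8.97
  n=2: λ₂ = 4.36π²/1.72² - 12.606 ≈ 1.94
  n=3: λ₃ = 9.81π²/1.72² - 12.606 ≈ 20.121
Since 1.09π²/1.72² ≈ 3.636 < 12.606, λ₁ < 0.
The n=1 mode grows fastest (−λₙ is largest for n=1) → dominates.
Asymptotic: u ~ c₁ sin(πx/1.72) e^{8.97t} (exponential growth at rate −λ₁ ≈ 8.97).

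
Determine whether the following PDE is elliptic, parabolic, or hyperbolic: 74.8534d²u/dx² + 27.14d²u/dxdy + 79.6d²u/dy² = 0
Coefficients: A = 74.8534, B = 27.14, C = 79.6. B² - 4AC = -23096.74296, which is negative, so the equation is elliptic.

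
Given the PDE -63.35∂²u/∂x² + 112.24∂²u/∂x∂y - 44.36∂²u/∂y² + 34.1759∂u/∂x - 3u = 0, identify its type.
The second-order coefficients are A = -63.35, B = 112.24, C = -44.36. Since B² - 4AC = 1356.9936 > 0, this is a hyperbolic PDE.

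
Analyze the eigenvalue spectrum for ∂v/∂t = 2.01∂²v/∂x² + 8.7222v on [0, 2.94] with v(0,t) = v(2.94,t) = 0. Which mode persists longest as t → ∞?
Eigenvalues: λₙ = 2.01n²π²/2.94² - 8.7222.
First three modes:
  n=1: λ₁ = 2.01π²/2.94² - 8.7222 ≈ -6.427
  n=2: λ₂ = 8.04π²/2.94² - 8.7222 ≈ 0.458
  n=3: λ₃ = 18.09π²/2.94² - 8.7222 ≈ 11.934
Since 2.01π²/2.94² ≈ 2.295 < 8.7222, λ₁ < 0.
The n=1 mode grows fastest (−λₙ is largest for n=1) → dominates.
Asymptotic: v ~ c₁ sin(πx/2.94) e^{6.427t} (exponential growth at rate −λ₁ ≈ 6.427).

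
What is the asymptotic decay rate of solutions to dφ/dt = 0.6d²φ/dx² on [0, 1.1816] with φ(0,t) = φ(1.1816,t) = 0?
Eigenvalues: λₙ = 0.6n²π²/1.1816².
First three modes:
  n=1: λ₁ = 0.6π²/1.1816² ≈ 4.241
  n=2: λ₂ = 2.4π²/1.1816² ≈ 16.966 (4× faster decay)
  n=3: λ₃ = 5.4π²/1.1816² ≈ 38.173 (9× faster decay)
As t → ∞, higher modes decay exponentially faster. The n=1 mode dominates: φ ~ c₁ sin(πx/1.1816) e^{-λ₁t}.
Decay rate: λ₁ = 0.6π²/1.1816² ≈ 4.241.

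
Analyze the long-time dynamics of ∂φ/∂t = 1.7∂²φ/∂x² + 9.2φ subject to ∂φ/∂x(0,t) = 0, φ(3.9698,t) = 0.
Long-time behavior: φ grows unboundedly. Reaction dominates diffusion (r=9.2 > κπ²/(4L²)≈0.27); solution grows exponentially.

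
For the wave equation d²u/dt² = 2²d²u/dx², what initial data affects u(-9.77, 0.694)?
Domain of dependence: [-11.158, -8.382]. Signals travel at speed 2, so data within |x - -9.77| ≤ 2·0.694 = 1.388 can reach the point.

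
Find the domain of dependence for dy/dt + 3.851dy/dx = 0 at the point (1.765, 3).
A single point: x = -9.788. The characteristic through (1.765, 3) is x - 3.851t = const, so x = 1.765 - 3.851·3 = -9.788.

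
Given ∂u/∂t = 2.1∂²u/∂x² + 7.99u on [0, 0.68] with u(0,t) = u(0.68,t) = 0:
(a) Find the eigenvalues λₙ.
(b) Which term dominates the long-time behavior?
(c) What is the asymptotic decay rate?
Eigenvalues: λₙ = 2.1n²π²/0.68² - 7.99.
First three modes:
  n=1: λ₁ = 2.1π²/0.68² - 7.99 ≈ 36.833
  n=2: λ₂ = 8.4π²/0.68² - 7.99 ≈ 171.302
  n=3: λ₃ = 18.9π²/0.68² - 7.99 ≈ 395.417
Since 2.1π²/0.68² ≈ 44.823 > 7.99, all λₙ > 0.
The n=1 mode decays slowest → dominates as t → ∞.
Asymptotic: u ~ c₁ sin(πx/0.68) e^{-λ₁t} with decay rate λ₁ ≈ 36.833.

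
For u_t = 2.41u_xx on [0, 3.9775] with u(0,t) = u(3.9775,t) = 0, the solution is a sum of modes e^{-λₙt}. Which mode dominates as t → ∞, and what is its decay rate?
Eigenvalues: λₙ = 2.41n²π²/3.9775².
First three modes:
  n=1: λ₁ = 2.41π²/3.9775² ≈ 1.503
  n=2: λ₂ = 9.64π²/3.9775² ≈ 6.014 (4× faster decay)
  n=3: λ₃ = 21.69π²/3.9775² ≈ 13.531 (9× faster decay)
As t → ∞, higher modes decay exponentially faster. The n=1 mode dominates: u ~ c₁ sin(πx/3.9775) e^{-λ₁t}.
Decay rate: λ₁ = 2.41π²/3.9775² ≈ 1.503.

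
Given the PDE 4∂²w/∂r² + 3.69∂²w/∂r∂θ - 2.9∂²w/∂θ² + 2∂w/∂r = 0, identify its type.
The second-order coefficients are A = 4, B = 3.69, C = -2.9. Since B² - 4AC = 60.0161 > 0, this is a hyperbolic PDE.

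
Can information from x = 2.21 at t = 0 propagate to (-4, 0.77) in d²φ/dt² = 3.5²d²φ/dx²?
No. The domain of dependence is [-6.695, -1.305], and 2.21 is outside this interval.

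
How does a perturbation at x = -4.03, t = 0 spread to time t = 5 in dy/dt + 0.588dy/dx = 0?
At x = -1.09. The characteristic carries data from (-4.03, 0) to (-1.09, 5).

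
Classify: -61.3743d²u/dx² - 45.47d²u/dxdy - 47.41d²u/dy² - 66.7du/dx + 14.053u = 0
Elliptic (discriminant = -9571.501352).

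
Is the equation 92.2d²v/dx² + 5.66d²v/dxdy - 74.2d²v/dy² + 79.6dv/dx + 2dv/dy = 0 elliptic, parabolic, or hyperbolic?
Computing B² - 4AC with A = 92.2, B = 5.66, C = -74.2: discriminant = 27396.9956 (positive). Answer: hyperbolic.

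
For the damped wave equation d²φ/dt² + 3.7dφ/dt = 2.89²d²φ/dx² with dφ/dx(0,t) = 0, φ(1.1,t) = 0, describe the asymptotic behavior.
φ → 0. Damping (γ=3.7) dissipates energy; oscillations decay exponentially.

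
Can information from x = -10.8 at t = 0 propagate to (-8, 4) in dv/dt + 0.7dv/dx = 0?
Yes. The characteristic through (-8, 4) passes through x = -10.8.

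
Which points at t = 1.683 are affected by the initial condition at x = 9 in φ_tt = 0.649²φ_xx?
Domain of influence: [7.907733, 10.092267]. Data at x = 9 spreads outward at speed 0.649.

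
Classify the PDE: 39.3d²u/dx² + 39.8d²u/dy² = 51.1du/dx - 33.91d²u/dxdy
Rewriting in standard form: 39.3d²u/dx² + 33.91d²u/dxdy + 39.8d²u/dy² - 51.1du/dx = 0. A = 39.3, B = 33.91, C = 39.8. Discriminant B² - 4AC = -5106.6719. Since -5106.6719 < 0, elliptic.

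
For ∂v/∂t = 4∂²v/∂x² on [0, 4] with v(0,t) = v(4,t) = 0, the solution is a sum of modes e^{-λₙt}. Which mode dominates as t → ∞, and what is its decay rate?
Eigenvalues: λₙ = 4n²π²/4².
First three modes:
  n=1: λ₁ = 4π²/4² ≈ 2.467
  n=2: λ₂ = 16π²/4² ≈ 9.87 (4× faster decay)
  n=3: λ₃ = 36π²/4² ≈ 22.207 (9× faster decay)
As t → ∞, higher modes decay exponentially faster. The n=1 mode dominates: v ~ c₁ sin(πx/4) e^{-λ₁t}.
Decay rate: λ₁ = 4π²/4² ≈ 2.467.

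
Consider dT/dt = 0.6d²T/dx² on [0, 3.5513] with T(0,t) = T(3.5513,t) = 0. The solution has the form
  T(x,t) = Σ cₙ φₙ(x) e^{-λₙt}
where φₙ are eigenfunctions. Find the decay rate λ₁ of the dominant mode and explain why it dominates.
Eigenvalues: λₙ = 0.6n²π²/3.5513².
First three modes:
  n=1: λ₁ = 0.6π²/3.5513² ≈ 0.47
  n=2: λ₂ = 2.4π²/3.5513² ≈ 1.878 (4× faster decay)
  n=3: λ₃ = 5.4π²/3.5513² ≈ 4.226 (9× faster decay)
As t → ∞, higher modes decay exponentially faster. The n=1 mode dominates: T ~ c₁ sin(πx/3.5513) e^{-λ₁t}.
Decay rate: λ₁ = 0.6π²/3.5513² ≈ 0.47.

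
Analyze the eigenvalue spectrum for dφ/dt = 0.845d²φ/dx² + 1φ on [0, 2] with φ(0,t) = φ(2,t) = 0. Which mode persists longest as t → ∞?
Eigenvalues: λₙ = 0.845n²π²/2² - 1.
First three modes:
  n=1: λ₁ = 0.845π²/2² - 1 ≈ 1.085
  n=2: λ₂ = 3.38π²/2² - 1 ≈ 7.34
  n=3: λ₃ = 7.605π²/2² - 1 ≈ 17.765
Since 0.845π²/2² ≈ 2.085 > 1, all λₙ > 0.
The n=1 mode decays slowest → dominates as t → ∞.
Asymptotic: φ ~ c₁ sin(πx/2) e^{-λ₁t} with decay rate λ₁ ≈ 1.085.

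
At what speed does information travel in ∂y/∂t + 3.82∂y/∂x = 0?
Speed = 3.82. Information travels along x - 3.82t = const (rightward).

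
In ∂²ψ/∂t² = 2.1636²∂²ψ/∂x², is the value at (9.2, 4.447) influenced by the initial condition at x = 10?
Yes. The domain of dependence is [-0.4215292, 18.8215292], and 10 ∈ [-0.4215292, 18.8215292].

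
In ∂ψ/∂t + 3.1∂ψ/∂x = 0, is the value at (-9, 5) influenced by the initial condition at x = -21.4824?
No. Only data at x = -24.5 affects (-9, 5). Advection has one-way propagation along characteristics.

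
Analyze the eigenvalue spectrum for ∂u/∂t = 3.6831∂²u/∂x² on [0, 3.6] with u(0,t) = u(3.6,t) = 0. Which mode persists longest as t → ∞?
Eigenvalues: λₙ = 3.6831n²π²/3.6².
First three modes:
  n=1: λ₁ = 3.6831π²/3.6² ≈ 2.805
  n=2: λ₂ = 14.7324π²/3.6² ≈ 11.219 (4× faster decay)
  n=3: λ₃ = 33.1479π²/3.6² ≈ 25.244 (9× faster decay)
As t → ∞, higher modes decay exponentially faster. The n=1 mode dominates: u ~ c₁ sin(πx/3.6) e^{-λ₁t}.
Decay rate: λ₁ = 3.6831π²/3.6² ≈ 2.805.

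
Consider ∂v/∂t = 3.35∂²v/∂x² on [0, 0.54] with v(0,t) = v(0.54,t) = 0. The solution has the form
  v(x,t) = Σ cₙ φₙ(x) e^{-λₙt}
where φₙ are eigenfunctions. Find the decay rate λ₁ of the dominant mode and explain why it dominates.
Eigenvalues: λₙ = 3.35n²π²/0.54².
First three modes:
  n=1: λ₁ = 3.35π²/0.54² ≈ 113.385
  n=2: λ₂ = 13.4π²/0.54² ≈ 453.541 (4× faster decay)
  n=3: λ₃ = 30.15π²/0.54² ≈ 1020.468 (9× faster decay)
As t → ∞, higher modes decay exponentially faster. The n=1 mode dominates: v ~ c₁ sin(πx/0.54) e^{-λ₁t}.
Decay rate: λ₁ = 3.35π²/0.54² ≈ 113.385.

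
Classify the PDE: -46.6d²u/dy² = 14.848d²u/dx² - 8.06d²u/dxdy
Rewriting in standard form: -14.848d²u/dx² + 8.06d²u/dxdy - 46.6d²u/dy² = 0. A = -14.848, B = 8.06, C = -46.6. Discriminant B² - 4AC = -2702.7036. Since -2702.7036 < 0, elliptic.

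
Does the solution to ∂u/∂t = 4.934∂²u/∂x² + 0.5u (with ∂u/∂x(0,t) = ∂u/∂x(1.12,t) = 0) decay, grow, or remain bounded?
u grows unboundedly. With Neumann BCs the constant mode has diffusion eigenvalue 0, so any r > 0 makes it grow like e^(0.5t); solution grows exponentially.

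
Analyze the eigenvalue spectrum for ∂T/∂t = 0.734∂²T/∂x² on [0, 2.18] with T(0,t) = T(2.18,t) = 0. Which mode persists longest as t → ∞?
Eigenvalues: λₙ = 0.734n²π²/2.18².
First three modes:
  n=1: λ₁ = 0.734π²/2.18² ≈ 1.524
  n=2: λ₂ = 2.936π²/2.18² ≈ 6.097 (4× faster decay)
  n=3: λ₃ = 6.606π²/2.18² ≈ 13.719 (9× faster decay)
As t → ∞, higher modes decay exponentially faster. The n=1 mode dominates: T ~ c₁ sin(πx/2.18) e^{-λ₁t}.
Decay rate: λ₁ = 0.734π²/2.18² ≈ 1.524.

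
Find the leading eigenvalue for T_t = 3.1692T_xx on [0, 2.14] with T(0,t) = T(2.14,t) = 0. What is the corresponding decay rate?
Eigenvalues: λₙ = 3.1692n²π²/2.14².
First three modes:
  n=1: λ₁ = 3.1692π²/2.14² ≈ 6.83
  n=2: λ₂ = 12.6768π²/2.14² ≈ 27.32 (4× faster decay)
  n=3: λ₃ = 28.5228π²/2.14² ≈ 61.47 (9× faster decay)
As t → ∞, higher modes decay exponentially faster. The n=1 mode dominates: T ~ c₁ sin(πx/2.14) e^{-λ₁t}.
Decay rate: λ₁ = 3.1692π²/2.14² ≈ 6.83.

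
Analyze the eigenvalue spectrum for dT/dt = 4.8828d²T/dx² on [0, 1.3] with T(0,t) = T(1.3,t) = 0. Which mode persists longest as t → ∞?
Eigenvalues: λₙ = 4.8828n²π²/1.3².
First three modes:
  n=1: λ₁ = 4.8828π²/1.3² ≈ 28.516
  n=2: λ₂ = 19.5312π²/1.3² ≈ 114.062 (4× faster decay)
  n=3: λ₃ = 43.9452π²/1.3² ≈ 256.64 (9× faster decay)
As t → ∞, higher modes decay exponentially faster. The n=1 mode dominates: T ~ c₁ sin(πx/1.3) e^{-λ₁t}.
Decay rate: λ₁ = 4.8828π²/1.3² ≈ 28.516.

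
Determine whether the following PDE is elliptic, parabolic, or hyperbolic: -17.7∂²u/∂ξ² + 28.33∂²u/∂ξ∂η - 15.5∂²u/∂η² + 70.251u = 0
Coefficients: A = -17.7, B = 28.33, C = -15.5. B² - 4AC = -294.8111, which is negative, so the equation is elliptic.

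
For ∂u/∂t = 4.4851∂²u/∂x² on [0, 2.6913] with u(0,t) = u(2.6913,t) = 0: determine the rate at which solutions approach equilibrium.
Eigenvalues: λₙ = 4.4851n²π²/2.6913².
First three modes:
  n=1: λ₁ = 4.4851π²/2.6913² ≈ 6.111
  n=2: λ₂ = 17.9404π²/2.6913² ≈ 24.446 (4× faster decay)
  n=3: λ₃ = 40.3659π²/2.6913² ≈ 55.003 (9× faster decay)
As t → ∞, higher modes decay exponentially faster. The n=1 mode dominates: u ~ c₁ sin(πx/2.6913) e^{-λ₁t}.
Decay rate: λ₁ = 4.4851π²/2.6913² ≈ 6.111.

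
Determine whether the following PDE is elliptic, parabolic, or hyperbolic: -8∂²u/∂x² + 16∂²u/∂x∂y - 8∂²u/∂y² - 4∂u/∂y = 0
Coefficients: A = -8, B = 16, C = -8. B² - 4AC = 0, which is zero, so the equation is parabolic.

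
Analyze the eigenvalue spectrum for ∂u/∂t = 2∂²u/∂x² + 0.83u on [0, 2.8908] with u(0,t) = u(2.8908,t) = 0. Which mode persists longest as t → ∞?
Eigenvalues: λₙ = 2n²π²/2.8908² - 0.83.
First three modes:
  n=1: λ₁ = 2π²/2.8908² - 0.83 ≈ 1.532
  n=2: λ₂ = 8π²/2.8908² - 0.83 ≈ 8.618
  n=3: λ₃ = 18π²/2.8908² - 0.83 ≈ 20.429
Since 2π²/2.8908² ≈ 2.362 > 0.83, all λₙ > 0.
The n=1 mode decays slowest → dominates as t → ∞.
Asymptotic: u ~ c₁ sin(πx/2.8908) e^{-λ₁t} with decay rate λ₁ ≈ 1.532.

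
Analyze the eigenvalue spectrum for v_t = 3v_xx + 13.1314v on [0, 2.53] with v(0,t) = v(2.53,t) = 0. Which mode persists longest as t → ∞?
Eigenvalues: λₙ = 3n²π²/2.53² - 13.1314.
First three modes:
  n=1: λ₁ = 3π²/2.53² - 13.1314 ≈ -8.506
  n=2: λ₂ = 12π²/2.53² - 13.1314 ≈ 5.372
  n=3: λ₃ = 27π²/2.53² - 13.1314 ≈ 28.5
Since 3π²/2.53² ≈ 4.626 < 13.1314, λ₁ < 0.
The n=1 mode grows fastest (−λₙ is largest for n=1) → dominates.
Asymptotic: v ~ c₁ sin(πx/2.53) e^{8.506t} (exponential growth at rate −λ₁ ≈ 8.506).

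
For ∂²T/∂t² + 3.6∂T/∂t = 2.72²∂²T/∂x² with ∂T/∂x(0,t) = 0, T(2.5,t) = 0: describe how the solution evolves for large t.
T → 0. Damping (γ=3.6) dissipates energy; oscillations decay exponentially.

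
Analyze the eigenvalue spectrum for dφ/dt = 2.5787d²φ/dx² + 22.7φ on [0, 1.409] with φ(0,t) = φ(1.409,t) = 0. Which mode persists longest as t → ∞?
Eigenvalues: λₙ = 2.5787n²π²/1.409² - 22.7.
First three modes:
  n=1: λ₁ = 2.5787π²/1.409² - 22.7 ≈ -9.88
  n=2: λ₂ = 10.3148π²/1.409² - 22.7 ≈ 28.579
  n=3: λ₃ = 23.2083π²/1.409² - 22.7 ≈ 92.677
Since 2.5787π²/1.409² ≈ 12.82 < 22.7, λ₁ < 0.
The n=1 mode grows fastest (−λₙ is largest for n=1) → dominates.
Asymptotic: φ ~ c₁ sin(πx/1.409) e^{9.88t} (exponential growth at rate −λ₁ ≈ 9.88).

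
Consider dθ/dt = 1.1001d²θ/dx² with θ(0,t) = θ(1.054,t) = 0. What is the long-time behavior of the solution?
As t → ∞, θ → 0. Heat diffuses out through both boundaries.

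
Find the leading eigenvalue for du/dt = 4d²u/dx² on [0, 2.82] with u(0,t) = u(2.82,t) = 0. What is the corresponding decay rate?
Eigenvalues: λₙ = 4n²π²/2.82².
First three modes:
  n=1: λ₁ = 4π²/2.82² ≈ 4.964
  n=2: λ₂ = 16π²/2.82² ≈ 19.857 (4× faster decay)
  n=3: λ₃ = 36π²/2.82² ≈ 44.679 (9× faster decay)
As t → ∞, higher modes decay exponentially faster. The n=1 mode dominates: u ~ c₁ sin(πx/2.82) e^{-λ₁t}.
Decay rate: λ₁ = 4π²/2.82² ≈ 4.964.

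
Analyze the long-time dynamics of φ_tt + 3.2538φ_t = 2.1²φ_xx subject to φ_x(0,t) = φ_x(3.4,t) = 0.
Long-time behavior: φ → constant (steady state). Damping (γ=3.2538) dissipates the nonconstant modes; with Neumann BCs the spatial average obeys M''+γM'=0 and tends to a finite limit.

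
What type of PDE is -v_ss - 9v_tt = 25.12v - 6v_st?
Rewriting in standard form: -v_ss + 6v_st - 9v_tt - 25.12v = 0. With A = -1, B = 6, C = -9, the discriminant is 0. This is a parabolic PDE.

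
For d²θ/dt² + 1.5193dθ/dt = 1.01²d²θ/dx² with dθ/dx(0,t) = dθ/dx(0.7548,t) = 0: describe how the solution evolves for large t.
θ → constant (steady state). Damping (γ=1.5193) dissipates the nonconstant modes; with Neumann BCs the spatial average obeys M''+γM'=0 and tends to a finite limit.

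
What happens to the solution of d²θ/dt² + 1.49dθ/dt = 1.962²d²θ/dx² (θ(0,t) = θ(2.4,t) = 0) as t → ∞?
θ → 0. Damping (γ=1.49) dissipates energy; oscillations decay exponentially.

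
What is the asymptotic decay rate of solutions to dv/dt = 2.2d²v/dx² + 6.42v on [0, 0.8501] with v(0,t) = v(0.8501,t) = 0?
Eigenvalues: λₙ = 2.2n²π²/0.8501² - 6.42.
First three modes:
  n=1: λ₁ = 2.2π²/0.8501² - 6.42 ≈ 23.626
  n=2: λ₂ = 8.8π²/0.8501² - 6.42 ≈ 113.763
  n=3: λ₃ = 19.8π²/0.8501² - 6.42 ≈ 263.991
Since 2.2π²/0.8501² ≈ 30.046 > 6.42, all λₙ > 0.
The n=1 mode decays slowest → dominates as t → ∞.
Asymptotic: v ~ c₁ sin(πx/0.8501) e^{-λ₁t} with decay rate λ₁ ≈ 23.626.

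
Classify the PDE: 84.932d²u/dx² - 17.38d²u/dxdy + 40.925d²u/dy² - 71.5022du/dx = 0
A = 84.932, B = -17.38, C = 40.925. Discriminant B² - 4AC = -13601.304. Since -13601.304 < 0, elliptic.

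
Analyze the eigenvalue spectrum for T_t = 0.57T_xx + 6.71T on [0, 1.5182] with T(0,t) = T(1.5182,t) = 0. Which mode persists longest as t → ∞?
Eigenvalues: λₙ = 0.57n²π²/1.5182² - 6.71.
First three modes:
  n=1: λ₁ = 0.57π²/1.5182² - 6.71 ≈ -4.269
  n=2: λ₂ = 2.28π²/1.5182² - 6.71 ≈ 3.053
  n=3: λ₃ = 5.13π²/1.5182² - 6.71 ≈ 15.256
Since 0.57π²/1.5182² ≈ 2.441 < 6.71, λ₁ < 0.
The n=1 mode grows fastest (−λₙ is largest for n=1) → dominates.
Asymptotic: T ~ c₁ sin(πx/1.5182) e^{4.269t} (exponential growth at rate −λ₁ ≈ 4.269).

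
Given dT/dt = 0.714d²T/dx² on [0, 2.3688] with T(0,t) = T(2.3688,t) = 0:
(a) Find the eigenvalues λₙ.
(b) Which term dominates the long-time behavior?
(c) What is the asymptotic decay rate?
Eigenvalues: λₙ = 0.714n²π²/2.3688².
First three modes:
  n=1: λ₁ = 0.714π²/2.3688² ≈ 1.256
  n=2: λ₂ = 2.856π²/2.3688² ≈ 5.023 (4× faster decay)
  n=3: λ₃ = 6.426π²/2.3688² ≈ 11.303 (9× faster decay)
As t → ∞, higher modes decay exponentially faster. The n=1 mode dominates: T ~ c₁ sin(πx/2.3688) e^{-λ₁t}.
Decay rate: λ₁ = 0.714π²/2.3688² ≈ 1.256.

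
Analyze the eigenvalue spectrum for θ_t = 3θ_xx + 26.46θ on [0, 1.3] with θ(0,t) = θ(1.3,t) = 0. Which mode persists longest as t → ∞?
Eigenvalues: λₙ = 3n²π²/1.3² - 26.46.
First three modes:
  n=1: λ₁ = 3π²/1.3² - 26.46 ≈ -8.94
  n=2: λ₂ = 12π²/1.3² - 26.46 ≈ 43.62
  n=3: λ₃ = 27π²/1.3² - 26.46 ≈ 131.22
Since 3π²/1.3² ≈ 17.52 < 26.46, λ₁ < 0.
The n=1 mode grows fastest (−λₙ is largest for n=1) → dominates.
Asymptotic: θ ~ c₁ sin(πx/1.3) e^{8.94t} (exponential growth at rate −λ₁ ≈ 8.94).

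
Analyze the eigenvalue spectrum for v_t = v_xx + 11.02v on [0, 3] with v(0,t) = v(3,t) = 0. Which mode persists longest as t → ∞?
Eigenvalues: λₙ = n²π²/3² - 11.02.
First three modes:
  n=1: λ₁ = π²/3² - 11.02 ≈ -9.923
  n=2: λ₂ = 4π²/3² - 11.02 ≈ -6.634
  n=3: λ₃ = 9π²/3² - 11.02 ≈ -1.15
Since π²/3² ≈ 1.097 < 11.02, λ₁ < 0.
The n=1 mode grows fastest (−λₙ is largest for n=1) → dominates.
Asymptotic: v ~ c₁ sin(πx/3) e^{9.923t} (exponential growth at rate −λ₁ ≈ 9.923).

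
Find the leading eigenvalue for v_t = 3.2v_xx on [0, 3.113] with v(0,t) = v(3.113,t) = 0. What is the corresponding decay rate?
Eigenvalues: λₙ = 3.2n²π²/3.113².
First three modes:
  n=1: λ₁ = 3.2π²/3.113² ≈ 3.259
  n=2: λ₂ = 12.8π²/3.113² ≈ 13.036 (4× faster decay)
  n=3: λ₃ = 28.8π²/3.113² ≈ 29.331 (9× faster decay)
As t → ∞, higher modes decay exponentially faster. The n=1 mode dominates: v ~ c₁ sin(πx/3.113) e^{-λ₁t}.
Decay rate: λ₁ = 3.2π²/3.113² ≈ 3.259.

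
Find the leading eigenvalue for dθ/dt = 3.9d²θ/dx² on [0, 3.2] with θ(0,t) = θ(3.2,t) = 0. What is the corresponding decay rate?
Eigenvalues: λₙ = 3.9n²π²/3.2².
First three modes:
  n=1: λ₁ = 3.9π²/3.2² ≈ 3.759
  n=2: λ₂ = 15.6π²/3.2² ≈ 15.036 (4× faster decay)
  n=3: λ₃ = 35.1π²/3.2² ≈ 33.83 (9× faster decay)
As t → ∞, higher modes decay exponentially faster. The n=1 mode dominates: θ ~ c₁ sin(πx/3.2) e^{-λ₁t}.
Decay rate: λ₁ = 3.9π²/3.2² ≈ 3.759.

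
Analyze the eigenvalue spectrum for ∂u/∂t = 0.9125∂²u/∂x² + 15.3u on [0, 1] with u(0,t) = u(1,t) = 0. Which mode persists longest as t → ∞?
Eigenvalues: λₙ = 0.9125n²π²/1² - 15.3.
First three modes:
  n=1: λ₁ = 0.9125π² - 15.3 ≈ -6.294
  n=2: λ₂ = 3.65π² - 15.3 ≈ 20.724
  n=3: λ₃ = 8.2125π² - 15.3 ≈ 65.754
Since 0.9125π² ≈ 9.006 < 15.3, λ₁ < 0.
The n=1 mode grows fastest (−λₙ is largest for n=1) → dominates.
Asymptotic: u ~ c₁ sin(πx/1) e^{6.294t} (exponential growth at rate −λ₁ ≈ 6.294).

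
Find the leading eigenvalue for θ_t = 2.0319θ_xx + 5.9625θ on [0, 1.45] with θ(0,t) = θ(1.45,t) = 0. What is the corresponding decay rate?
Eigenvalues: λₙ = 2.0319n²π²/1.45² - 5.9625.
First three modes:
  n=1: λ₁ = 2.0319π²/1.45² - 5.9625 ≈ 3.576
  n=2: λ₂ = 8.1276π²/1.45² - 5.9625 ≈ 32.19
  n=3: λ₃ = 18.2871π²/1.45² - 5.9625 ≈ 79.881
Since 2.0319π²/1.45² ≈ 9.538 > 5.9625, all λₙ > 0.
The n=1 mode decays slowest → dominates as t → ∞.
Asymptotic: θ ~ c₁ sin(πx/1.45) e^{-λ₁t} with decay rate λ₁ ≈ 3.576.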